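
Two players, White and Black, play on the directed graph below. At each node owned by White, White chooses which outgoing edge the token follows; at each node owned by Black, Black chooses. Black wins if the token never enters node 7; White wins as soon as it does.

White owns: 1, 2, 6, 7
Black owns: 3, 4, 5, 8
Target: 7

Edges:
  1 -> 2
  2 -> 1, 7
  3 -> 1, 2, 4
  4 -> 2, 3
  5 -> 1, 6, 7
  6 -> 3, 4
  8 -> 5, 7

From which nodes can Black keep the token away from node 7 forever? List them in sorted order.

A0 = {7}
A1: add {2} — 2 (White) has 2→7.
A2: add {1} — 1 (White) has 1→2.
A3 = A2; e.g. 3 (Black) can still go to 4. Fixed point.
White's attractor = {1, 2, 7}; Black avoids the target exactly from the complement.

3, 4, 5, 6, 8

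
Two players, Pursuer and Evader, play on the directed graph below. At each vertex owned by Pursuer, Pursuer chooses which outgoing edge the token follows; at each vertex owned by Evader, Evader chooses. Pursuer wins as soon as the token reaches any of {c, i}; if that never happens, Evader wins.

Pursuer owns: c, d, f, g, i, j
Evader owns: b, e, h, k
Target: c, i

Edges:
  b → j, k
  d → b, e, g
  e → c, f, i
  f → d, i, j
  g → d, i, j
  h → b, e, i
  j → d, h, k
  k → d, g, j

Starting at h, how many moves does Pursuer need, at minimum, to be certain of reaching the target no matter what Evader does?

6

A0 = {c, i}
A1: add {f, g} — f (Pursuer) has f→i; g (Pursuer) has g→i.
A2: add {d, e} — d (Pursuer) has d→g; e (Evader): all of {c, f, i} already in.
A3: add {j} — j (Pursuer) has j→d.
A4: add {k} — k (Evader): all of {d, g, j} already in.
A5: add {b} — b (Evader): all of {j, k} already in.
A6: add {h} — h (Evader): all of {b, e, i} already in.
A6 = all vertices. Fixed point.
h enters the attractor at level 6, so Pursuer can force the target in 6 moves from there.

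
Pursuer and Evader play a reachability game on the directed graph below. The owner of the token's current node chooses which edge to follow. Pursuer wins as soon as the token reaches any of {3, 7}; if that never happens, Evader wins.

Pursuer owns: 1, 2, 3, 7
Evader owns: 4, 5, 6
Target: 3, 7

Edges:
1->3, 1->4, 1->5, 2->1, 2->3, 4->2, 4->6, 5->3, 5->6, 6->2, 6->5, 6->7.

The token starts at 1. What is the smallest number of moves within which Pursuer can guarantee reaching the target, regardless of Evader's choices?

1

A0 = {3, 7}
A1: add {1, 2} — 1 (Pursuer) has 1→3; 2 (Pursuer) has 2→3.
A2 = A1; e.g. 4 (Evader) can still go to 6. Fixed point.
1 enters the attractor at level 1, so Pursuer can force the target in 1 move from there.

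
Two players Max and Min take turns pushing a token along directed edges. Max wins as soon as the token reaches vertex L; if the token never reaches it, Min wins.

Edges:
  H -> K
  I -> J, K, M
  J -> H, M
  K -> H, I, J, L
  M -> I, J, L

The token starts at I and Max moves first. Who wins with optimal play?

Min

Track states (vertex, player-to-move).
A0 = {(L,Max), (L,Min)}
A1: add {(K,Max), (M,Max)}.
A2: add {(H,Min)}.
A3: add {(J,Max)}.
A4: add {(I,Min)}.
A5 = A4; e.g. (H,Max) stays out. (I,Max) never enters ⇒ Min avoids the target.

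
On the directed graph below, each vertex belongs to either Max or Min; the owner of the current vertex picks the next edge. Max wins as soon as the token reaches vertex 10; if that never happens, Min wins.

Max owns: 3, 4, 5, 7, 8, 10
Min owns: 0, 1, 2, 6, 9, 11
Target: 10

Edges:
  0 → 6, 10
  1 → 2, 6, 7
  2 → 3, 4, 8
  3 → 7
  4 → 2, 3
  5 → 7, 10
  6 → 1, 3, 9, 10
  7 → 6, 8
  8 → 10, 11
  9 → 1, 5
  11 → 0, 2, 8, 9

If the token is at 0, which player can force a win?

Min

A0 = {10}
A1: add {5, 8} — 5 (Max) has 5→10; 8 (Max) has 8→10.
A2: add {7} — 7 (Max) has 7→8.
A3: add {3} — 3 (Max) has 3→7.
A4: add {4} — 4 (Max) has 4→3.
A5: add {2} — 2 (Min): all of {3, 4, 8} already in.
A6 = A5; e.g. 0 (Min) can still go to 6. Fixed point.
0 never enters the attractor, so Min can avoid the target forever.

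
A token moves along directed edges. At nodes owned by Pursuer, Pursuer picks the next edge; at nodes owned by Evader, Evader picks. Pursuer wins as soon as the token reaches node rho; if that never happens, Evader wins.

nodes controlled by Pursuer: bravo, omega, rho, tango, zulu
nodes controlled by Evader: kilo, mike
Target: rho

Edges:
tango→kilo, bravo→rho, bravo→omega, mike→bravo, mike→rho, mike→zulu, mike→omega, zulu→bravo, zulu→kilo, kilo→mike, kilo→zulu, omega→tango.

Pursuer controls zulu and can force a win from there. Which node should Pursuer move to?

A0 = {rho}
A1: add {bravo} — bravo (Pursuer) has bravo→rho.
A2: add {zulu} — zulu (Pursuer) has zulu→bravo.
A3 = A2; e.g. tango (Pursuer) has no edge into A2. Fixed point.
From zulu, successor bravo is in the attractor (rank 1); the other successor kilo is not.

bravo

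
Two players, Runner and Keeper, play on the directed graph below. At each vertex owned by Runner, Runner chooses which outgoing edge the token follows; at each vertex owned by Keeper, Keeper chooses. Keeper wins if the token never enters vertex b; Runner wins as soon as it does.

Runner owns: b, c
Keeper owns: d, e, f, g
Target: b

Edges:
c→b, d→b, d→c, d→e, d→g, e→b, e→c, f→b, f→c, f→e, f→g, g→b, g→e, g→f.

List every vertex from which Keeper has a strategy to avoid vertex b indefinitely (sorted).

A0 = {b}
A1: add {c} — c (Runner) has c→b.
A2: add {e} — e (Keeper): all of {b, c} already in.
A3 = A2; e.g. d (Keeper) can still go to g. Fixed point.
Runner's attractor = {b, c, e}; Keeper avoids the target exactly from the complement.

d, f, g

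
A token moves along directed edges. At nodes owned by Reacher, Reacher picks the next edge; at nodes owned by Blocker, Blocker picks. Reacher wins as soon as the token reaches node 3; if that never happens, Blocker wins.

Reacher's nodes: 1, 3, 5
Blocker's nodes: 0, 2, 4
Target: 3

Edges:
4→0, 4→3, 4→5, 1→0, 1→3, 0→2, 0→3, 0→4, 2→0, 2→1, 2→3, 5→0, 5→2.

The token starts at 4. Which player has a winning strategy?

Blocker

A0 = {3}
A1: add {1} — 1 (Reacher) has 1→3.
A2 = A1; e.g. 0 (Blocker) can still go to 2. Fixed point.
4 never enters the attractor, so Blocker can avoid the target forever.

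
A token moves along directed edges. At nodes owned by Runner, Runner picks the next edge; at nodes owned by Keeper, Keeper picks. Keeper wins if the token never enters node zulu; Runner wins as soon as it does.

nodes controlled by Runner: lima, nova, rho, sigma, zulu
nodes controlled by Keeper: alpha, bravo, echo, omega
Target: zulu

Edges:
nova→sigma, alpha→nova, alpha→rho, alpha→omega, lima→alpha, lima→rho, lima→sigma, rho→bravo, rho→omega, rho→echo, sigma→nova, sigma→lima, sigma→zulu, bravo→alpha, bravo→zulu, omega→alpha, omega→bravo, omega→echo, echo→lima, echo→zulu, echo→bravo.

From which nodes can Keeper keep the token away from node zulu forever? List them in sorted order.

A0 = {zulu}
A1: add {sigma} — sigma (Runner) has sigma→zulu.
A2: add {lima, nova} — nova (Runner) has nova→sigma; lima (Runner) has lima→sigma.
A3 = A2; e.g. alpha (Keeper) can still go to rho. Fixed point.
Runner's attractor = {lima, nova, sigma, zulu}; Keeper avoids the target exactly from the complement.

alpha, bravo, echo, omega, rho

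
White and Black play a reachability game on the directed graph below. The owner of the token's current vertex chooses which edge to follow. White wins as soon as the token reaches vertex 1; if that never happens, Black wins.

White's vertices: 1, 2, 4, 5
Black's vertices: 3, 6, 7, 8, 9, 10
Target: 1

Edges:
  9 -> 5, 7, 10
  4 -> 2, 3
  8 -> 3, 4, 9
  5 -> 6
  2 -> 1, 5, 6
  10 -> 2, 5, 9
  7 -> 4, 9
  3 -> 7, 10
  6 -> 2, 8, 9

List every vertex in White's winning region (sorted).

1, 2, 4

A0 = {1}
A1: add {2} — 2 (White) has 2→1.
A2: add {4} — 4 (White) has 4→2.
A3 = A2; e.g. 3 (Black) can still go to 7. Fixed point.
White's winning region = {1, 2, 4}.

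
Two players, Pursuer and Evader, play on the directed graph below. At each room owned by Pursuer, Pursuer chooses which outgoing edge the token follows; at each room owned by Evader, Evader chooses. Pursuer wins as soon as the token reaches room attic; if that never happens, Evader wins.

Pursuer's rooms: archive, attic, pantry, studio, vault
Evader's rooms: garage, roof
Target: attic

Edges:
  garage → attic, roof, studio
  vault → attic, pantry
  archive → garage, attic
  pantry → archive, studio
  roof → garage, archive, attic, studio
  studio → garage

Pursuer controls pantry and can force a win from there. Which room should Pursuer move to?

A0 = {attic}
A1: add {archive, vault} — vault (Pursuer) has vault→attic; archive (Pursuer) has archive→attic.
A2: add {pantry} — pantry (Pursuer) has pantry→archive.
A3 = A2; e.g. garage (Evader) can still go to roof. Fixed point.
From pantry, successor archive is in the attractor (rank 1); the other successor studio is not.

archive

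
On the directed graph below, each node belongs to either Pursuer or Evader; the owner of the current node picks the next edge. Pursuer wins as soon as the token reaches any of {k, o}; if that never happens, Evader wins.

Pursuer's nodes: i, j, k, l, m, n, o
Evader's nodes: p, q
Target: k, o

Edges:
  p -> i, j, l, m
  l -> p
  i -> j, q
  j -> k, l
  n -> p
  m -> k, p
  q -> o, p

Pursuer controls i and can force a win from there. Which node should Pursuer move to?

A0 = {k, o}
A1: add {j, m} — j (Pursuer) has j→k; m (Pursuer) has m→k.
A2: add {i} — i (Pursuer) has i→j.
A3 = A2; e.g. l (Pursuer) has no edge into A2. Fixed point.
From i, successor j is in the attractor (rank 1); the other successor q is not.

j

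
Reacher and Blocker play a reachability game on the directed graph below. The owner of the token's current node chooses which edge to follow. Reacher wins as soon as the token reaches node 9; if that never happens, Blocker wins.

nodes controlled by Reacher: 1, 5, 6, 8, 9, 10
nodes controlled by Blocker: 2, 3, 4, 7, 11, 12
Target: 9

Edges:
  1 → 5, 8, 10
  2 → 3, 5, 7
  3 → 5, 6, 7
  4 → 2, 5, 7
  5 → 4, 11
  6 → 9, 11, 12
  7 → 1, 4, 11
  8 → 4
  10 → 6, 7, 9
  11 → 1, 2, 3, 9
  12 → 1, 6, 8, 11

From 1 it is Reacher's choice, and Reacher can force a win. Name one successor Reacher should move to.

10

A0 = {9}
A1: add {6, 10} — 6 (Reacher) has 6→9; 10 (Reacher) has 10→9.
A2: add {1} — 1 (Reacher) has 1→10.
A3 = A2; e.g. 2 (Blocker) can still go to 3. Fixed point.
From 1, successor 10 is in the attractor (rank 1); the other successors 5, 8 are not.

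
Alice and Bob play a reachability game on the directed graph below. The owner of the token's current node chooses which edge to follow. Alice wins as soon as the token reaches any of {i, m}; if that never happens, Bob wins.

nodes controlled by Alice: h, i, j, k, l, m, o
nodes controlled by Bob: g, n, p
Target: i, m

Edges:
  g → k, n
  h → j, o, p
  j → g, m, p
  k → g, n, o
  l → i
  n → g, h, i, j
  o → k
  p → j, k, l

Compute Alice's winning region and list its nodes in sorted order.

A0 = {i, m}
A1: add {j, l} — j (Alice) has j→m; l (Alice) has l→i.
A2: add {h} — h (Alice) has h→j.
A3 = A2; e.g. g (Bob) can still go to k. Fixed point.
Alice's winning region = {h, i, j, l, m}.

h, i, j, l, m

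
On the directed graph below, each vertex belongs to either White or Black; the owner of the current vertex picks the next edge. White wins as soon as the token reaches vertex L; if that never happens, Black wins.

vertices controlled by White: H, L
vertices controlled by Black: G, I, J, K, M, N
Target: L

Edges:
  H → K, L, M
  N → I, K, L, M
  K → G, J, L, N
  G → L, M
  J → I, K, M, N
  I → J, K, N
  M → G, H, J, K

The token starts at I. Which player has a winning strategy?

A0 = {L}
A1: add {H} — H (White) has H→L.
A2 = A1; e.g. G (Black) can still go to M. Fixed point.
I never enters the attractor, so Black can avoid the target forever.

Black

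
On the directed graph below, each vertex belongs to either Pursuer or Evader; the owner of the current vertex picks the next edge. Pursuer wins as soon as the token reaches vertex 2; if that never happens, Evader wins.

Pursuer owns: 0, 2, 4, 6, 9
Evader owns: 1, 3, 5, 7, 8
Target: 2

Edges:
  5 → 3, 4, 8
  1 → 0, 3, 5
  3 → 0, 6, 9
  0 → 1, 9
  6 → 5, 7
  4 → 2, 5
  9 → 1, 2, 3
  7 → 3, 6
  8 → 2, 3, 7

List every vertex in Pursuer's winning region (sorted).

A0 = {2}
A1: add {4, 9} — 4 (Pursuer) has 4→2; 9 (Pursuer) has 9→2.
A2: add {0} — 0 (Pursuer) has 0→9.
A3 = A2; e.g. 1 (Evader) can still go to 3. Fixed point.
Pursuer's winning region = {0, 2, 4, 9}.

0, 2, 4, 9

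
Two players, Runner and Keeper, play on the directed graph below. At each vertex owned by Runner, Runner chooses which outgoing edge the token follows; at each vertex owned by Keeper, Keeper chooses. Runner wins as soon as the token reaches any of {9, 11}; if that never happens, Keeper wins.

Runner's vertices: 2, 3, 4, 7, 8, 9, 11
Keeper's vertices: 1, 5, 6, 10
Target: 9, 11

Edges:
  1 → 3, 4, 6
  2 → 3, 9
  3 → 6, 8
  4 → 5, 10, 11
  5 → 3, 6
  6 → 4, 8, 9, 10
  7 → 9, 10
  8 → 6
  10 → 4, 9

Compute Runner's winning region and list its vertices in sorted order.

2, 4, 7, 9, 10, 11

A0 = {9, 11}
A1: add {2, 4, 7} — 2 (Runner) has 2→9; 4 (Runner) has 4→11; 7 (Runner) has 7→9.
A2: add {10} — 10 (Keeper): all of {4, 9} already in.
A3 = A2; e.g. 1 (Keeper) can still go to 3. Fixed point.
Runner's winning region = {2, 4, 7, 9, 10, 11}.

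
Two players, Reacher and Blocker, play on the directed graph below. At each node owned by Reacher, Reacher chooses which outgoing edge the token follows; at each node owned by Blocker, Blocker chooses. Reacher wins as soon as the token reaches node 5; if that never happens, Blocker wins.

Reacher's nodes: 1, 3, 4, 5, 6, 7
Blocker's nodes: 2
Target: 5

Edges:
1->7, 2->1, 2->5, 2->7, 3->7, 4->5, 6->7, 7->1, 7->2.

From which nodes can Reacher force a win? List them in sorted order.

4, 5

A0 = {5}
A1: add {4} — 4 (Reacher) has 4→5.
A2 = A1; e.g. 1 (Reacher) has no edge into A1. Fixed point.
Reacher's winning region = {4, 5}.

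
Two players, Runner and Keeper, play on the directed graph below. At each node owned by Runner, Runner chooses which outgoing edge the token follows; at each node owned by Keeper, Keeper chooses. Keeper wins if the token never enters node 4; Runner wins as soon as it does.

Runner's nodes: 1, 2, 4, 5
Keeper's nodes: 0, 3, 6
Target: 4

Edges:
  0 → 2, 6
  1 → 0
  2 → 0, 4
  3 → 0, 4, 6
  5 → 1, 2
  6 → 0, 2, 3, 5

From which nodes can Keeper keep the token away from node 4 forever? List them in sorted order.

A0 = {4}
A1: add {2} — 2 (Runner) has 2→4.
A2: add {5} — 5 (Runner) has 5→2.
A3 = A2; e.g. 0 (Keeper) can still go to 6. Fixed point.
Runner's attractor = {2, 4, 5}; Keeper avoids the target exactly from the complement.

0, 1, 3, 6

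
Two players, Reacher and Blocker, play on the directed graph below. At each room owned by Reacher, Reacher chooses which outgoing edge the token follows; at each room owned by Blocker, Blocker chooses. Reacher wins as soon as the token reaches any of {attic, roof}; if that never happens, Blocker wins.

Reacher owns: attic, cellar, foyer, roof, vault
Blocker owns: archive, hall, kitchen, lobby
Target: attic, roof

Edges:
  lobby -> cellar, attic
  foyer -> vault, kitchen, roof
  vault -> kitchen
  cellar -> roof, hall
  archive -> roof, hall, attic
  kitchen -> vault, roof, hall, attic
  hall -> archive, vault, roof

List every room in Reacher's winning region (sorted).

A0 = {attic, roof}
A1: add {cellar, foyer} — cellar (Reacher) has cellar→roof; foyer (Reacher) has foyer→roof.
A2: add {lobby} — lobby (Blocker): all of {cellar, attic} already in.
A3 = A2; e.g. archive (Blocker) can still go to hall. Fixed point.
Reacher's winning region = {attic, cellar, foyer, lobby, roof}.

attic, cellar, foyer, lobby, roof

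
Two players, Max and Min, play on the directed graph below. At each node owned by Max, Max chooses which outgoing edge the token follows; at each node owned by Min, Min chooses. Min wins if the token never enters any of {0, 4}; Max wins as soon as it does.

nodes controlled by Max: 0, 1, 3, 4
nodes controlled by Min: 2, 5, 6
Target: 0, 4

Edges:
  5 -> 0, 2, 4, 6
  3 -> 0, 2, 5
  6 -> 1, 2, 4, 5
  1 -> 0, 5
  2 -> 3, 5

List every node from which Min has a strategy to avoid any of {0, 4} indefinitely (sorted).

2, 5, 6

A0 = {0, 4}
A1: add {1, 3} — 1 (Max) has 1→0; 3 (Max) has 3→0.
A2 = A1; e.g. 2 (Min) can still go to 5. Fixed point.
Max's attractor = {0, 1, 3, 4}; Min avoids the target exactly from the complement.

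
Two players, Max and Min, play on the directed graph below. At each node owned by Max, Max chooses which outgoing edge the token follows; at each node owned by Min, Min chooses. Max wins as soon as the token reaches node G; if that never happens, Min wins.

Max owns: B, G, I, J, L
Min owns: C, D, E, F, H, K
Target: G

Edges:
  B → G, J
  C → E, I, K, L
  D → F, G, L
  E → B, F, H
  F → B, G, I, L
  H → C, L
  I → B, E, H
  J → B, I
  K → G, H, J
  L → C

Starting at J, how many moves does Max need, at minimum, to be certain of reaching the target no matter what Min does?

A0 = {G}
A1: add {B} — B (Max) has B→G.
A2: add {I, J} — I (Max) has I→B; J (Max) has J→B.
A3 = A2; e.g. C (Min) can still go to E. Fixed point.
J enters the attractor at level 2, so Max can force the target in 2 moves from there.

2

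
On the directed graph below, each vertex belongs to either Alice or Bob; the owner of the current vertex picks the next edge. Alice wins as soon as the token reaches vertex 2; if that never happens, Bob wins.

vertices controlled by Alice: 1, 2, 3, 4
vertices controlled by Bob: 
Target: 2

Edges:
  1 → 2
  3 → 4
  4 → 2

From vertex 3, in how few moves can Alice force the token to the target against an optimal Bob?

2

A0 = {2}
A1: add {1, 4} — 1 (Alice) has 1→2; 4 (Alice) has 4→2.
A2: add {3} — 3 (Alice) has 3→4.
A2 = all vertices. Fixed point.
3 enters the attractor at level 2, so Alice can force the target in 2 moves from there.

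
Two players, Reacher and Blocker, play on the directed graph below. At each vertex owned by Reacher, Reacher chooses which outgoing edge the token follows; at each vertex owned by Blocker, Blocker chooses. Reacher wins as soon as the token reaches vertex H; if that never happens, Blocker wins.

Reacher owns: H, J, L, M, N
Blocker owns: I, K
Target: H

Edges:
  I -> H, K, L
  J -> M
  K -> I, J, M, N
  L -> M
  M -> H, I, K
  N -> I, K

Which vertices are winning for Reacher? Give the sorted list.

A0 = {H}
A1: add {M} — M (Reacher) has M→H.
A2: add {J, L} — J (Reacher) has J→M; L (Reacher) has L→M.
A3 = A2; e.g. I (Blocker) can still go to K. Fixed point.
Reacher's winning region = {H, J, L, M}.

H, J, L, M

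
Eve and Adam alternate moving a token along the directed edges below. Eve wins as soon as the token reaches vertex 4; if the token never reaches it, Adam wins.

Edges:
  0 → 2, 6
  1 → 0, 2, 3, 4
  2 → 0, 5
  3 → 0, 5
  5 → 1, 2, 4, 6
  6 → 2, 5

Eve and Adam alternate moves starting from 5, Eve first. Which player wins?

Track states (vertex, player-to-move).
A0 = {(4,Eve), (4,Adam)}
A1: add {(1,Eve), (5,Eve)}.
(5,Eve) ∈ A1 ⇒ Eve forces the target.

Eve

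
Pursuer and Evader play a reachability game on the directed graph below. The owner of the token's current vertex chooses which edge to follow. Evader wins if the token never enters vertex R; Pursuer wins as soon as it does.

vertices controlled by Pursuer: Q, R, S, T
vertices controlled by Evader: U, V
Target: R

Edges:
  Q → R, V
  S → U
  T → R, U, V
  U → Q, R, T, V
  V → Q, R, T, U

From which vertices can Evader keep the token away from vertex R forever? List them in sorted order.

A0 = {R}
A1: add {Q, T} — Q (Pursuer) has Q→R; T (Pursuer) has T→R.
A2 = A1; e.g. S (Pursuer) has no edge into A1. Fixed point.
Pursuer's attractor = {Q, R, T}; Evader avoids the target exactly from the complement.

S, U, V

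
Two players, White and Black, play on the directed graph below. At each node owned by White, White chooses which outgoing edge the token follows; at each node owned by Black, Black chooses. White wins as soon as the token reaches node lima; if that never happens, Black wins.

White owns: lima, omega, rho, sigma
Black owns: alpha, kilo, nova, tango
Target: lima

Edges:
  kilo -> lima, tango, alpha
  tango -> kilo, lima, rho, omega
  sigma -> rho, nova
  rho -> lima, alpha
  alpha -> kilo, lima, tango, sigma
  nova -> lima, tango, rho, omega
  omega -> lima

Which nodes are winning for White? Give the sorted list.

lima, omega, rho, sigma

A0 = {lima}
A1: add {omega, rho} — rho (White) has rho→lima; omega (White) has omega→lima.
A2: add {sigma} — sigma (White) has sigma→rho.
A3 = A2; e.g. kilo (Black) can still go to tango. Fixed point.
White's winning region = {lima, omega, rho, sigma}.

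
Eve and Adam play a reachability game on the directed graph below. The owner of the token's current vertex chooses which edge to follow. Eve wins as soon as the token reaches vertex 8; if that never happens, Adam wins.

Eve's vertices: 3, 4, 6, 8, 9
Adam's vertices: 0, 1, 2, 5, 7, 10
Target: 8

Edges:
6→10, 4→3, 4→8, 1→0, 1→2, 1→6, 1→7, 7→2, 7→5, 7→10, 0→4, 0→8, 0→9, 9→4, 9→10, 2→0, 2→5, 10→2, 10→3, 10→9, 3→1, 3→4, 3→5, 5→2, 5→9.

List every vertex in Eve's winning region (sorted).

A0 = {8}
A1: add {4} — 4 (Eve) has 4→8.
A2: add {3, 9} — 3 (Eve) has 3→4; 9 (Eve) has 9→4.
A3: add {0} — 0 (Adam): all of {4, 8, 9} already in.
A4 = A3; e.g. 1 (Adam) can still go to 2. Fixed point.
Eve's winning region = {0, 3, 4, 8, 9}.

0, 3, 4, 8, 9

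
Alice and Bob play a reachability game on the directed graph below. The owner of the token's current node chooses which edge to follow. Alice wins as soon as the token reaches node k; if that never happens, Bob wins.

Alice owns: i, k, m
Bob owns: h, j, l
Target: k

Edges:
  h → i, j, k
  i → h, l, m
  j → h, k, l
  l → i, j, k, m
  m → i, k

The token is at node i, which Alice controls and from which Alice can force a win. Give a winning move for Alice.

m

A0 = {k}
A1: add {m} — m (Alice) has m→k.
A2: add {i} — i (Alice) has i→m.
A3 = A2; e.g. h (Bob) can still go to j. Fixed point.
From i, successor m is in the attractor (rank 1); the other successors h, l are not.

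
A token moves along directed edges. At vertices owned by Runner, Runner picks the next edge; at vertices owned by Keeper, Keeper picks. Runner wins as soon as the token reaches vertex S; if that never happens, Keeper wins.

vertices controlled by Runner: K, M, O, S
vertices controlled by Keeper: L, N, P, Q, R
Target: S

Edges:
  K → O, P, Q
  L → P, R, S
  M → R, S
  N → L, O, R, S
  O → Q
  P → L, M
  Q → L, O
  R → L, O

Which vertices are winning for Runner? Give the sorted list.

A0 = {S}
A1: add {M} — M (Runner) has M→S.
A2 = A1; e.g. K (Runner) has no edge into A1. Fixed point.
Runner's winning region = {M, S}.

M, S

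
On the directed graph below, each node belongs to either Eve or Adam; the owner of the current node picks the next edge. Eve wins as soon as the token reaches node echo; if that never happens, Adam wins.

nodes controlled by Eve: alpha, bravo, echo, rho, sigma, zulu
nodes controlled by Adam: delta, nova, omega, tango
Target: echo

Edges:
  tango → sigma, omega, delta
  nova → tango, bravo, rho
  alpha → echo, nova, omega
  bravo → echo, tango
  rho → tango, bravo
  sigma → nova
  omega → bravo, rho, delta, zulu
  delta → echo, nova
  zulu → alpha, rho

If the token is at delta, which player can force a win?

Adam

A0 = {echo}
A1: add {alpha, bravo} — alpha (Eve) has alpha→echo; bravo (Eve) has bravo→echo.
A2: add {rho, zulu} — rho (Eve) has rho→bravo; zulu (Eve) has zulu→alpha.
A3 = A2; e.g. tango (Adam) can still go to sigma. Fixed point.
delta never enters the attractor, so Adam can avoid the target forever.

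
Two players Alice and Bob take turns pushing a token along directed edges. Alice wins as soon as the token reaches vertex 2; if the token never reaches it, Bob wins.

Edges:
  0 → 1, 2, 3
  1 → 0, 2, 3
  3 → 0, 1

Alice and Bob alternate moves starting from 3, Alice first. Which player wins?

Bob

Track states (vertex, player-to-move).
A0 = {(2,Alice), (2,Bob)}
A1: add {(0,Alice), (1,Alice)}.
A2: add {(3,Bob)}.
A3 = A2; e.g. (0,Bob) stays out. (3,Alice) never enters ⇒ Bob avoids the target.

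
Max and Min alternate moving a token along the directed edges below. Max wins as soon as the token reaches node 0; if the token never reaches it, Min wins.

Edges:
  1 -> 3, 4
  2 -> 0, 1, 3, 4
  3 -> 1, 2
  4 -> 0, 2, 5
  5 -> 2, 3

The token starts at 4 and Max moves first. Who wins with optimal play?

Max

Track states (vertex, player-to-move).
A0 = {(0,Max), (0,Min)}
A1: add {(2,Max), (4,Max)}.
(4,Max) ∈ A1 ⇒ Max forces the target.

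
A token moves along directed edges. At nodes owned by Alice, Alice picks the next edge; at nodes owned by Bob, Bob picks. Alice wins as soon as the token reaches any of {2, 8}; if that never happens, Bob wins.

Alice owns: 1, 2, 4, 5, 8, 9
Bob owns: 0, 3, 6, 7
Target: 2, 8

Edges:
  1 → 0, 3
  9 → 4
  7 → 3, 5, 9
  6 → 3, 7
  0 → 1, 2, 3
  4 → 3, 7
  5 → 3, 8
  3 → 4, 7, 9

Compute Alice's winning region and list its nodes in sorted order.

2, 5, 8

A0 = {2, 8}
A1: add {5} — 5 (Alice) has 5→8.
A2 = A1; e.g. 0 (Bob) can still go to 1. Fixed point.
Alice's winning region = {2, 5, 8}.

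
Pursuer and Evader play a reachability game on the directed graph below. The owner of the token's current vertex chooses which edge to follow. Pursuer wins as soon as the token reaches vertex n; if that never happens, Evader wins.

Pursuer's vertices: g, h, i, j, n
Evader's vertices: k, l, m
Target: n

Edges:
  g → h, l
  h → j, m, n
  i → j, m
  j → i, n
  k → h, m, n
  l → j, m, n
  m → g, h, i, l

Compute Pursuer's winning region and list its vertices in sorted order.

g, h, i, j, n

A0 = {n}
A1: add {h, j} — h (Pursuer) has h→n; j (Pursuer) has j→n.
A2: add {g, i} — g (Pursuer) has g→h; i (Pursuer) has i→j.
A3 = A2; e.g. k (Evader) can still go to m. Fixed point.
Pursuer's winning region = {g, h, i, j, n}.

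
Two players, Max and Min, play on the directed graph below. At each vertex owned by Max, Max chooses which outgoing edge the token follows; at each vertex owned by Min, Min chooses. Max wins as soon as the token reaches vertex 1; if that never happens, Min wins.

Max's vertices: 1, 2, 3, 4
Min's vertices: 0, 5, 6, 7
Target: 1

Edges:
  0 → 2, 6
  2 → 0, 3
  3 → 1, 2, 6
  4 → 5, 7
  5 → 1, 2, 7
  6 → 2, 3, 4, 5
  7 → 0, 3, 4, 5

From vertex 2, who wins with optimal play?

A0 = {1}
A1: add {3} — 3 (Max) has 3→1.
A2: add {2} — 2 (Max) has 2→3.
A3 = A2; e.g. 0 (Min) can still go to 6. Fixed point.
2 ∈ A2, so Max can force the target.

Max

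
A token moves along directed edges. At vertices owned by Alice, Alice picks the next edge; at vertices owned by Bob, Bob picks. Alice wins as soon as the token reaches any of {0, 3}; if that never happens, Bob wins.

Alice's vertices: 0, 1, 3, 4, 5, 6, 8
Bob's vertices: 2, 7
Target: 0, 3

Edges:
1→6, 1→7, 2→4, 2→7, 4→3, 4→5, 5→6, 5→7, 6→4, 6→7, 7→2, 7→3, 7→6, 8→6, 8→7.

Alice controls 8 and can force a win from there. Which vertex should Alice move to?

6

A0 = {0, 3}
A1: add {4} — 4 (Alice) has 4→3.
A2: add {6} — 6 (Alice) has 6→4.
A3: add {1, 5, 8} — 1 (Alice) has 1→6; 5 (Alice) has 5→6; 8 (Alice) has 8→6.
A4 = A3; e.g. 2 (Bob) can still go to 7. Fixed point.
From 8, successor 6 is in the attractor (rank 2); the other successor 7 is not.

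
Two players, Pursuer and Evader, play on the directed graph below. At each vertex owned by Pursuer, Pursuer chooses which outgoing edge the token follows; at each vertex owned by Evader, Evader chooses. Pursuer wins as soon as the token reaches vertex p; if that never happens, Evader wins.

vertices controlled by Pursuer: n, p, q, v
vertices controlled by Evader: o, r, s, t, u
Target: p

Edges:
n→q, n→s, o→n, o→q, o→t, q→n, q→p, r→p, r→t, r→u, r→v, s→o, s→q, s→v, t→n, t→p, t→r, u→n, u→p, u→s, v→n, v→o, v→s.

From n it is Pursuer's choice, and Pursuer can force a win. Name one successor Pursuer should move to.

A0 = {p}
A1: add {q} — q (Pursuer) has q→p.
A2: add {n} — n (Pursuer) has n→q.
A3: add {v} — v (Pursuer) has v→n.
A4 = A3; e.g. o (Evader) can still go to t. Fixed point.
From n, successor q is in the attractor (rank 1); the other successor s is not.

q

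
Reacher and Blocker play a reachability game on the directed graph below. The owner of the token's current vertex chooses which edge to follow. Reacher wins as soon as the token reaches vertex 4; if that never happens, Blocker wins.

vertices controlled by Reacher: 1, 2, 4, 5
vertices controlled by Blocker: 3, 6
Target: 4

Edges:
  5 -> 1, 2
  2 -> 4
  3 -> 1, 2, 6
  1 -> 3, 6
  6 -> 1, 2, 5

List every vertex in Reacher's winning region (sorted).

A0 = {4}
A1: add {2} — 2 (Reacher) has 2→4.
A2: add {5} — 5 (Reacher) has 5→2.
A3 = A2; e.g. 1 (Reacher) has no edge into A2. Fixed point.
Reacher's winning region = {2, 4, 5}.

2, 4, 5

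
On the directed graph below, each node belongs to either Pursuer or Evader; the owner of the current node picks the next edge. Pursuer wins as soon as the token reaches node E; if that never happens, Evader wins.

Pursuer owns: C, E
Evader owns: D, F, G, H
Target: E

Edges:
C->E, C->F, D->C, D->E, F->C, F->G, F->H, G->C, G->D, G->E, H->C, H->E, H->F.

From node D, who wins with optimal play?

A0 = {E}
A1: add {C} — C (Pursuer) has C→E.
A2: add {D} — D (Evader): all of {C, E} already in.
D ∈ A2, so Pursuer can force the target.

Pursuer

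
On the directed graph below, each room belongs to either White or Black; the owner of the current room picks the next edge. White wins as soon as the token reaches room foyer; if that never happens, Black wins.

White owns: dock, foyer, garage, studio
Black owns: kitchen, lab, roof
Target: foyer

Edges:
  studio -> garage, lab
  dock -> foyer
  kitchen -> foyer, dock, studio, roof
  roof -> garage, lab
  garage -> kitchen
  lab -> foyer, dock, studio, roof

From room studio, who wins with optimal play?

A0 = {foyer}
A1: add {dock} — dock (White) has dock→foyer.
A2 = A1; e.g. garage (White) has no edge into A1. Fixed point.
studio never enters the attractor, so Black can avoid the target forever.

Black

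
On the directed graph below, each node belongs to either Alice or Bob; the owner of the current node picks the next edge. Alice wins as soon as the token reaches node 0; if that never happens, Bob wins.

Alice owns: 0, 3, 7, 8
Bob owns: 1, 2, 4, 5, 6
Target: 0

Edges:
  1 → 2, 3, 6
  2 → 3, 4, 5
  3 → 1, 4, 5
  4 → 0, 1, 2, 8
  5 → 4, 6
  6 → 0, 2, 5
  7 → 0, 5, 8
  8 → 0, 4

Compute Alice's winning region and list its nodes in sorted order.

0, 7, 8

A0 = {0}
A1: add {7, 8} — 7 (Alice) has 7→0; 8 (Alice) has 8→0.
A2 = A1; e.g. 1 (Bob) can still go to 2. Fixed point.
Alice's winning region = {0, 7, 8}.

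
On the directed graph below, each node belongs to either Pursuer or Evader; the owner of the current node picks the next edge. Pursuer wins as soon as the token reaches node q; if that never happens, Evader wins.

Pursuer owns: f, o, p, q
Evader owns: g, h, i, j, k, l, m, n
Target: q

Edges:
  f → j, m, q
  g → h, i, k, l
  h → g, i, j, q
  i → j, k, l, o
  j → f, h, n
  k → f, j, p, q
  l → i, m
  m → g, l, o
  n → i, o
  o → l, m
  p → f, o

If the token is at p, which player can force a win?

A0 = {q}
A1: add {f} — f (Pursuer) has f→q.
A2: add {p} — p (Pursuer) has p→f.
A3 = A2; e.g. g (Evader) can still go to h. Fixed point.
p ∈ A2, so Pursuer can force the target.

Pursuer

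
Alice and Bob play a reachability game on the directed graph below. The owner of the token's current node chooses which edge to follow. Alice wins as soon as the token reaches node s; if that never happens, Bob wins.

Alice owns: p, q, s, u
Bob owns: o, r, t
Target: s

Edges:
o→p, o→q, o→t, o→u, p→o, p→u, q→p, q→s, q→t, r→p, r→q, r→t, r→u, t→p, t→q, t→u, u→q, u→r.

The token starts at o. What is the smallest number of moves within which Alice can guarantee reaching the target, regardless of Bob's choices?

5

A0 = {s}
A1: add {q} — q (Alice) has q→s.
A2: add {u} — u (Alice) has u→q.
A3: add {p} — p (Alice) has p→u.
A4: add {t} — t (Bob): all of {p, q, u} already in.
A5: add {o, r} — o (Bob): all of {p, q, t, u} already in; r (Bob): all of {p, q, t, u} already in.
A5 = all vertices. Fixed point.
o enters the attractor at level 5, so Alice can force the target in 5 moves from there.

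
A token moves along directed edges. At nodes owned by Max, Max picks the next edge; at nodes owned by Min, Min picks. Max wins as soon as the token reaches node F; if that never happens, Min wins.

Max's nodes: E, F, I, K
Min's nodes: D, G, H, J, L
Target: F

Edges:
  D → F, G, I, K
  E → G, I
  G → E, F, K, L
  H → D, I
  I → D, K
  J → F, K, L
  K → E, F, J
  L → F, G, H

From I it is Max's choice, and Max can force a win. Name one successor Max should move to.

K

A0 = {F}
A1: add {K} — K (Max) has K→F.
A2: add {I} — I (Max) has I→K.
A3: add {E} — E (Max) has E→I.
A4 = A3; e.g. D (Min) can still go to G. Fixed point.
From I, successor K is in the attractor (rank 1); the other successor D is not.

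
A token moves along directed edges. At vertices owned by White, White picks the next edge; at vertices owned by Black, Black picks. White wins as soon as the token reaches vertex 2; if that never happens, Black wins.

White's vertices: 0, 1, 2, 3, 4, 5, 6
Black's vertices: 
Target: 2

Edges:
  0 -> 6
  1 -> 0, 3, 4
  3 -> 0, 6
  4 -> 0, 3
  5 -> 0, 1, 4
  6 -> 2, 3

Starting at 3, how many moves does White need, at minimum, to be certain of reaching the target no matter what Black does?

2

A0 = {2}
A1: add {6} — 6 (White) has 6→2.
A2: add {0, 3} — 0 (White) has 0→6; 3 (White) has 3→6.
3 enters the attractor at level 2, so White can force the target in 2 moves from there.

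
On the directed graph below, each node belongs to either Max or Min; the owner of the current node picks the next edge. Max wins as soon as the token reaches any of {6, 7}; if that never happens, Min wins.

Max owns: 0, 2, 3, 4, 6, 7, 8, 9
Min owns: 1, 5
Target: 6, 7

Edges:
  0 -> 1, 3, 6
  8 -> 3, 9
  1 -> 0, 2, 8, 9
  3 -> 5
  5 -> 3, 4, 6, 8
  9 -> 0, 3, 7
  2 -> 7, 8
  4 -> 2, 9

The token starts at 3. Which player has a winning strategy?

Min

A0 = {6, 7}
A1: add {0, 2, 9} — 0 (Max) has 0→6; 2 (Max) has 2→7; 9 (Max) has 9→7.
A2: add {4, 8} — 4 (Max) has 4→2; 8 (Max) has 8→9.
A3: add {1} — 1 (Min): all of {0, 2, 8, 9} already in.
A4 = A3; e.g. 3 (Max) has no edge into A3. Fixed point.
3 never enters the attractor, so Min can avoid the target forever.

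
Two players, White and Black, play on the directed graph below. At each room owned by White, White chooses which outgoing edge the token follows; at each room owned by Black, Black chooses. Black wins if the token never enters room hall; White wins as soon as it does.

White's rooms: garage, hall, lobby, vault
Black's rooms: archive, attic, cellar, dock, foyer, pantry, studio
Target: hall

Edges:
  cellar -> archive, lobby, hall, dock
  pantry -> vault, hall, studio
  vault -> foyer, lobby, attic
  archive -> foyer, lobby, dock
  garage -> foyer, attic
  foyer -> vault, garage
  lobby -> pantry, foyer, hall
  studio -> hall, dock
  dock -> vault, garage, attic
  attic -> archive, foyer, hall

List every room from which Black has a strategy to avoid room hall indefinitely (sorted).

A0 = {hall}
A1: add {lobby} — lobby (White) has lobby→hall.
A2: add {vault} — vault (White) has vault→lobby.
A3 = A2; e.g. cellar (Black) can still go to archive. Fixed point.
White's attractor = {hall, lobby, vault}; Black avoids the target exactly from the complement.

archive, attic, cellar, dock, foyer, garage, pantry, studio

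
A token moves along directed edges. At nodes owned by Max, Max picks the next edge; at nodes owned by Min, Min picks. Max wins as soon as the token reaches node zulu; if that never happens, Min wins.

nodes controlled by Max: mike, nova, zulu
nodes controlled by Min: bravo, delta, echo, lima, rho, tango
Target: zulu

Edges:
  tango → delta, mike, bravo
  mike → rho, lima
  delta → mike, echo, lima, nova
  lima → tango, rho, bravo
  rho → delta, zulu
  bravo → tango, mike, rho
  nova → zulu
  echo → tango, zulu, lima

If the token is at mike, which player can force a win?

Min

A0 = {zulu}
A1: add {nova} — nova (Max) has nova→zulu.
A2 = A1; e.g. tango (Min) can still go to delta. Fixed point.
mike never enters the attractor, so Min can avoid the target forever.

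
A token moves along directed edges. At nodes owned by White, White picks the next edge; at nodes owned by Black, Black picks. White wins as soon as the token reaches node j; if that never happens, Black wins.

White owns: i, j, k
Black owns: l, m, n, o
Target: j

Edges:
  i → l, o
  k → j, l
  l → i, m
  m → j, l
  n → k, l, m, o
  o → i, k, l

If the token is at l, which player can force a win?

A0 = {j}
A1: add {k} — k (White) has k→j.
A2 = A1; e.g. i (White) has no edge into A1. Fixed point.
l never enters the attractor, so Black can avoid the target forever.

Black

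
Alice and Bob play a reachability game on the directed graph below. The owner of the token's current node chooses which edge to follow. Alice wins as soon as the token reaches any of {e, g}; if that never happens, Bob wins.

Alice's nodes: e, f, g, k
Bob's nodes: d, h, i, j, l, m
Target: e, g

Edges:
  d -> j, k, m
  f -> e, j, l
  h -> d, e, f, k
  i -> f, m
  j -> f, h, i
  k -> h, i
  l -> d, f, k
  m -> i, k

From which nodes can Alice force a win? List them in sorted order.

e, f, g

A0 = {e, g}
A1: add {f} — f (Alice) has f→e.
A2 = A1; e.g. d (Bob) can still go to j. Fixed point.
Alice's winning region = {e, f, g}.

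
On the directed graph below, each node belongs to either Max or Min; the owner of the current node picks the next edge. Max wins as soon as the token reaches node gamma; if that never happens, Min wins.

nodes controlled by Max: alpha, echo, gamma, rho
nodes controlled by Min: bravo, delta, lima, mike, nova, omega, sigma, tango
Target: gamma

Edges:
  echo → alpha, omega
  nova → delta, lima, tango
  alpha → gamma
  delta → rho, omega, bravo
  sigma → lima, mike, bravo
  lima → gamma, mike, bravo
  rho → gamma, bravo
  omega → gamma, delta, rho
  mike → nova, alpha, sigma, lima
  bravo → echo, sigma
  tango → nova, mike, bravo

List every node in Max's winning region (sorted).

alpha, echo, gamma, rho

A0 = {gamma}
A1: add {alpha, rho} — alpha (Max) has alpha→gamma; rho (Max) has rho→gamma.
A2: add {echo} — echo (Max) has echo→alpha.
A3 = A2; e.g. nova (Min) can still go to delta. Fixed point.
Max's winning region = {alpha, echo, gamma, rho}.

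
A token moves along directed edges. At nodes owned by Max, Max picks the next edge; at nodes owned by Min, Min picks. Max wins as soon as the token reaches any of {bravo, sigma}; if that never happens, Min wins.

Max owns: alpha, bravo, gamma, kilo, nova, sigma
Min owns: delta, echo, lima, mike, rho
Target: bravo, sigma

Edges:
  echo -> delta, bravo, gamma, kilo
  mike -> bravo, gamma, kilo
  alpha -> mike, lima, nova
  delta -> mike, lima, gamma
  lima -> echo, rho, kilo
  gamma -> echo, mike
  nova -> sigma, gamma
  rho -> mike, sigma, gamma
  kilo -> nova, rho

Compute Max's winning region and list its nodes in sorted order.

A0 = {bravo, sigma}
A1: add {nova} — nova (Max) has nova→sigma.
A2: add {alpha, kilo} — alpha (Max) has alpha→nova; kilo (Max) has kilo→nova.
A3 = A2; e.g. echo (Min) can still go to delta. Fixed point.
Max's winning region = {alpha, bravo, kilo, nova, sigma}.

alpha, bravo, kilo, nova, sigma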